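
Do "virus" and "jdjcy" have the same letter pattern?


Pattern of "virus": [0, 1, 2, 3, 4]
Pattern of "jdjcy": [0, 1, 0, 2, 3]
Patterns do not match
Same pattern = No


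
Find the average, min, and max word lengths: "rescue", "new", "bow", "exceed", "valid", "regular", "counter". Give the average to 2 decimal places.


Lengths: "rescue"=6, "new"=3, "bow"=3, "exceed"=6, "valid"=5, "regular"=7, "counter"=7
Sum = 37, Count = 7
Average = 37/7 = 5.29
= avg=5.29, min=3, max=7


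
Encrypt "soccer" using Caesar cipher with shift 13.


Word: "soccer"
Shift: 13
Each letter → (letter + shift) mod 26:
  's' (18) + 13 = 5 → 'f'
  'o' (14) + 13 = 1 → 'b'
  'c' (2) + 13 = 15 → 'p'
  'c' (2) + 13 = 15 → 'p'
  'e' (4) + 13 = 17 → 'r'
  'r' (17) + 13 = 4 → 'e'
Result = "fbppre"


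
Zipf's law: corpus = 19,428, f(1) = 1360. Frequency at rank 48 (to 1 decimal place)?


Zipf's law: f(r) = f(1) / r
f(1) = 1360
f(48) = 1360 / 48
= 28.3 occurrences


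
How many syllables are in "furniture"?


Word: "furniture"
Syllable breakdown: fur · ni · ture
Counting: 3 parts
= 3 syllables


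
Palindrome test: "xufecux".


Word: "xufecux"
Reversed: "xucefux"
Forward == Backward? xufecux != xucefux
Palindrome = No


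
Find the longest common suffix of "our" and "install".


Word 1: "our"
Word 2: "install"
Comparing from end:
  Pos -1: 'r' != 'l' (stop)
LCS = "" (length 0)


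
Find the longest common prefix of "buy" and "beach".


Word 1: "buy"
Word 2: "beach"
Comparing from start:
  Pos 0: 'b' == 'b'
  Pos 1: 'u' != 'e' (stop)
LCP = "b" (length 1)


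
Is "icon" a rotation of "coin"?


Word: "coin", Candidate: "icon"
Method: check if candidate is substring of word+word
"coincoin" contains "icon"? No
Is rotation = No


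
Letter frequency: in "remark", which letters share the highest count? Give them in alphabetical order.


Word: "remark"
Letter counts:
  'a': 1
  'e': 1
  'k': 1
  'm': 1
  'r': 2
Maximum count = 2
Most frequent = 'r' (2 times each)


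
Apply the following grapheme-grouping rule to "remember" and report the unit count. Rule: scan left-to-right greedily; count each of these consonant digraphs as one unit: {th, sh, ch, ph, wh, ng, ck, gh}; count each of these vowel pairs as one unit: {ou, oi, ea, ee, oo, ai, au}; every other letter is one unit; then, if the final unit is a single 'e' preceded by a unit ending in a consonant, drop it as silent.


Word: "remember" (8 letters)
Left-to-right scan:
  [1] 'r' (letter)
  [2] 'e' (letter)
  [3] 'm' (letter)
  [4] 'e' (letter)
  [5] 'm' (letter)
  [6] 'b' (letter)
  [7] 'e' (letter)
  [8] 'r' (letter)
Units from scan: 8
Sound units = 8 units


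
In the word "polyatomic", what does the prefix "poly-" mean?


Prefix: poly-
As in: polyatomic -> poly- + atomic
Meaning = many


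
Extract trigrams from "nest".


Word: "nest" (length 4)
Number of trigrams = 4 - 3 + 1 = 2
  Position 0: "nes"
  Position 1: "est"
Trigrams = "nes", "est"


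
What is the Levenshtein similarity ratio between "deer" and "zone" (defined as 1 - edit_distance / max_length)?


Word 1: "deer" (length 4)
Word 2: "zone" (length 4)
One optimal edit sequence:
  1. substitute 'd' -> 'z'  (+1)
  2. substitute 'e' -> 'o'  (+1)
  3. substitute 'e' -> 'n'  (+1)
  4. substitute 'r' -> 'e'  (+1)
Edit distance = 4
Max length = max(4, 4) = 4
Similarity = 1 - 4/4
= 0.0000


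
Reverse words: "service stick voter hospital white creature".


Original: "service stick voter hospital white creature"
Words (1..n): service | stick | voter | hospital | white | creature
Reversed (n..1): creature | white | hospital | voter | stick | service
Result = "creature white hospital voter stick service"


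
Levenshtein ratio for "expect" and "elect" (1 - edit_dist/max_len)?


Word 1: "expect" (length 6)
Word 2: "elect" (length 5)
One optimal edit sequence:
  1. keep 'e'
  2. delete 'x'  (+1)
  3. substitute 'p' -> 'l'  (+1)
  4. keep 'e'
  5. keep 'c'
  6. keep 't'
Edit distance = 2
Max length = max(6, 5) = 6
Similarity = 1 - 2/6
= 0.6667


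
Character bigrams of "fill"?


Word: "fill" (length 4)
Number of bigrams = 4 - 2 + 1 = 3
  Position 0: "fi"
  Position 1: "il"
  Position 2: "ll"
Bigrams = "fi", "il", "ll"


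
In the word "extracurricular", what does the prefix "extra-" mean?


Prefix: extra-
As in: extracurricular -> extra- + curricular
Meaning = beyond


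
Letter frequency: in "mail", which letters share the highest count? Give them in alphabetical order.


Word: "mail"
Letter counts:
  'a': 1
  'i': 1
  'l': 1
  'm': 1
Maximum count = 1
Most frequent = 'a', 'i', 'l', 'm' (1 time each)


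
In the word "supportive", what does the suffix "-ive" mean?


Suffix: -ive
Example: supportive (support + -ive)
Meaning = tending to


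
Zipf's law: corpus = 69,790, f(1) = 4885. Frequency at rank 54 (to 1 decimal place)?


Zipf's law: f(r) = f(1) / r
f(1) = 4885
f(54) = 4885 / 54
= 90.5 occurrences


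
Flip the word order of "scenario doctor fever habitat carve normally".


Original: "scenario doctor fever habitat carve normally"
Words (1..n): scenario | doctor | fever | habitat | carve | normally
Reversed (n..1): normally | carve | habitat | fever | doctor | scenario
Result = "normally carve habitat fever doctor scenario"


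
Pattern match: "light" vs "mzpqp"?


Pattern of "light": [0, 1, 2, 3, 4]
Pattern of "mzpqp": [0, 1, 2, 3, 2]
Patterns do not match
Same pattern = No


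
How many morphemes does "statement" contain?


Word: "statement"
Morphemes: state / -ment
Each morpheme carries meaning
= 2 morphemes


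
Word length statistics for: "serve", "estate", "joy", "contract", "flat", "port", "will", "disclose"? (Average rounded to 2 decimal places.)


Lengths: "serve"=5, "estate"=6, "joy"=3, "contract"=8, "flat"=4, "port"=4, "will"=4, "disclose"=8
Sum = 42, Count = 8
Average = 42/8 = 5.25
= avg=5.25, min=3, max=8


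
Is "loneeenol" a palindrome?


Word: "loneeenol"
Reversed: "loneeenol"
Forward == Backward? loneeenol == loneeenol
Palindrome = Yes


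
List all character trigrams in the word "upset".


Word: "upset" (length 5)
Number of trigrams = 5 - 3 + 1 = 3
  Position 0: "ups"
  Position 1: "pse"
  Position 2: "set"
Trigrams = "ups", "pse", "set"


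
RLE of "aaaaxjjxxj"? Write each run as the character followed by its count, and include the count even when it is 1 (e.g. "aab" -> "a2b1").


String: "aaaaxjjxxj"
Scanning for consecutive runs:
  'a' x 4
  'x' x 1
  'j' x 2
  'x' x 2
  'j' x 1
RLE = "a4x1j2x2j1"


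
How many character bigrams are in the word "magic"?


Word: "magic" (length 5)
Number of 2-grams = length - 2 + 1 = 5 - 2 + 1
= 4


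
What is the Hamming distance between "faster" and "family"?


Comparing character by character (same length = 6):
  Pos 0: 'f' vs 'f' =
  Pos 1: 'a' vs 'a' =
  Pos 2: 's' vs 'm' !=
  Pos 3: 't' vs 'i' !=
  Pos 4: 'e' vs 'l' !=
  Pos 5: 'r' vs 'y' !=
Hamming distance = 4


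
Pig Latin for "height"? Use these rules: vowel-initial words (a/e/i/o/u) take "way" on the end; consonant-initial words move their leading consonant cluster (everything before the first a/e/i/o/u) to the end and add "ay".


Word: "height"
Starts with consonant(s) → move to end, add 'ay'
Consonant cluster: "h"
Pig Latin = "eighthay"


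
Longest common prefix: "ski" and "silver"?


Word 1: "ski"
Word 2: "silver"
Comparing from start:
  Pos 0: 's' == 's'
  Pos 1: 'k' != 'i' (stop)
LCP = "s" (length 1)


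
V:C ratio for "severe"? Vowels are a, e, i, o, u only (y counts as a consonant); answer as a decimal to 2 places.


Word: "severe"
Vowels (a,e,i,o,u): 3
Consonants: 3
Ratio = 3/3
= 1.00


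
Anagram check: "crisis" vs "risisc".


Word 1: "crisis" → sorted: ciirss
Word 2: "risisc" → sorted: ciirss
Same letters? ciirss == ciirss
Anagram = Yes


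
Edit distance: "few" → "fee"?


Word 1: "few" (length 3)
Word 2: "fee" (length 3)
One optimal edit sequence (insert/delete/substitute each cost 1):
  1. keep 'f'
  2. keep 'e'
  3. substitute 'w' -> 'e'  (+1)
Total edit operations: 1
Edit distance = 1


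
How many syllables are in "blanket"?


Word: "blanket"
Syllable breakdown: blan-ket
Counting: 2 parts
= 2 syllables


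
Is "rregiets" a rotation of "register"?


Word: "register", Candidate: "rregiets"
Method: check if candidate is substring of word+word
"registerregister" contains "rregiets"? No
Is rotation = No


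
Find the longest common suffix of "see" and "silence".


Word 1: "see"
Word 2: "silence"
Comparing from end:
  Pos -1: 'e' == 'e'
  Pos -2: 'e' != 'c' (stop)
LCS = "e" (length 1)


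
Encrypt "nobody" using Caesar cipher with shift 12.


Word: "nobody"
Shift: 12
Each letter → (letter + shift) mod 26:
  'n' (13) + 12 = 25 → 'z'
  'o' (14) + 12 = 0 → 'a'
  'b' (1) + 12 = 13 → 'n'
  'o' (14) + 12 = 0 → 'a'
  'd' (3) + 12 = 15 → 'p'
  'y' (24) + 12 = 10 → 'k'
Result = "zanapk"


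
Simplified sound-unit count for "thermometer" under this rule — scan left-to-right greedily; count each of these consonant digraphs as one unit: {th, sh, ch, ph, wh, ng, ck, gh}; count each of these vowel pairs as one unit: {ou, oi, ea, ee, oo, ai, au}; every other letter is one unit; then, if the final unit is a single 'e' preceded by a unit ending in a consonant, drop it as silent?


Word: "thermometer" (11 letters)
Left-to-right scan:
  (1) 'th' (digraph)
  (2) 'e' (letter)
  (3) 'r' (letter)
  (4) 'm' (letter)
  (5) 'o' (letter)
  (6) 'm' (letter)
  (7) 'e' (letter)
  (8) 't' (letter)
  (9) 'e' (letter)
  (10) 'r' (letter)
Units from scan: 10
Sound units = 10 units


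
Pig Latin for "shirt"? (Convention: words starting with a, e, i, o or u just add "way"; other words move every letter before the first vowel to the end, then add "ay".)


Word: "shirt"
Starts with consonant(s) → move to end, add 'ay'
Consonant cluster: "sh"
Pig Latin = "irtshay"


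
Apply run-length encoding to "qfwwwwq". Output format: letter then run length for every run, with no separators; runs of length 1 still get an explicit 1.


String: "qfwwwwq"
Scanning for consecutive runs:
  'q' x 1
  'f' x 1
  'w' x 4
  'q' x 1
RLE = "q1f1w4q1"


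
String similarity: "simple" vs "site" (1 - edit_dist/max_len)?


Word 1: "simple" (length 6)
Word 2: "site" (length 4)
One optimal edit sequence:
  1. keep 's'
  2. keep 'i'
  3. delete 'm'  (+1)
  4. delete 'p'  (+1)
  5. substitute 'l' -> 't'  (+1)
  6. keep 'e'
Edit distance = 3
Max length = max(6, 4) = 6
Similarity = 1 - 3/6
= 0.5000


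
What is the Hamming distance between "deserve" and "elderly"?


Comparing character by character (same length = 7):
  Pos 0: 'd' vs 'e' !=
  Pos 1: 'e' vs 'l' !=
  Pos 2: 's' vs 'd' !=
  Pos 3: 'e' vs 'e' =
  Pos 4: 'r' vs 'r' =
  Pos 5: 'v' vs 'l' !=
  Pos 6: 'e' vs 'y' !=
Hamming distance = 5


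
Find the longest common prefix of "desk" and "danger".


Word 1: "desk"
Word 2: "danger"
Comparing from start:
  Pos 0: 'd' == 'd'
  Pos 1: 'e' != 'a' (stop)
LCP = "d" (length 1)


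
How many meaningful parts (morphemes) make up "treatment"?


Word: "treatment"
Morphemes: treat | -ment
Each morpheme carries meaning
= 2 morphemes


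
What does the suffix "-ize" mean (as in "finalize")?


Suffix: -ize
Example: finalize (final + -ize)
Meaning = to make


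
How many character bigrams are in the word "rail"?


Word: "rail" (length 4)
Number of 2-grams = length - 2 + 1 = 4 - 2 + 1
= 3


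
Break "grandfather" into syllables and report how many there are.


Word: "grandfather"
Syllable breakdown: grand · fa · ther
Counting: 3 parts
= 3 syllables


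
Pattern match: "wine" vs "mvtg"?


Pattern of "wine": [0, 1, 2, 3]
Pattern of "mvtg": [0, 1, 2, 3]
Patterns match
Same pattern = Yes


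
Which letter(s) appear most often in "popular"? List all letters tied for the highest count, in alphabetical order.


Word: "popular"
Letter counts:
  'a': 1
  'l': 1
  'o': 1
  'p': 2
  'r': 1
  'u': 1
Maximum count = 2
Most frequent = 'p' (2 times each)


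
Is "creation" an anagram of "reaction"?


Word 1: "reaction" → sorted: aceinort
Word 2: "creation" → sorted: aceinort
Same letters? aceinort == aceinort
Anagram = Yes


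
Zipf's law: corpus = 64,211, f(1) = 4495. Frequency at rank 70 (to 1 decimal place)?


Zipf's law: f(r) = f(1) / r
f(1) = 4495
f(70) = 4495 / 70
= 64.2 occurrences


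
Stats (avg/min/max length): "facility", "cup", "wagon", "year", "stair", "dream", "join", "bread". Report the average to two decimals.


Lengths: "facility"=8, "cup"=3, "wagon"=5, "year"=4, "stair"=5, "dream"=5, "join"=4, "bread"=5
Sum = 39, Count = 8
Average = 39/8 = 4.88
= avg=4.88, min=3, max=8


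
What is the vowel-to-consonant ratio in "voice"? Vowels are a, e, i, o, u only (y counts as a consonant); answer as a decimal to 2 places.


Word: "voice"
Vowels (a,e,i,o,u): 3
Consonants: 2
Ratio = 3/2
= 1.50


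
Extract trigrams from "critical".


Word: "critical" (length 8)
Number of trigrams = 8 - 3 + 1 = 6
  Position 0: "cri"
  Position 1: "rit"
  Position 2: "iti"
  Position 3: "tic"
  Position 4: "ica"
  Position 5: "cal"
Trigrams = "cri", "rit", "iti", "tic", "ica", "cal"


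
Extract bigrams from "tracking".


Word: "tracking" (length 8)
Number of bigrams = 8 - 2 + 1 = 7
  Position 0: "tr"
  Position 1: "ra"
  Position 2: "ac"
  Position 3: "ck"
  Position 4: "ki"
  Position 5: "in"
  Position 6: "ng"
Bigrams = "tr", "ra", "ac", "ck", "ki", "in", "ng"


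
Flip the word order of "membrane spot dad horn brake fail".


Original: "membrane spot dad horn brake fail"
Words (1..n): membrane | spot | dad | horn | brake | fail
Reversed (n..1): fail | brake | horn | dad | spot | membrane
Result = "fail brake horn dad spot membrane"


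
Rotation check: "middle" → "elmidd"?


Word: "middle", Candidate: "elmidd"
Method: check if candidate is substring of word+word
"middlemiddle" contains "elmidd"? No
Is rotation = No


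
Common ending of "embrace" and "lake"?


Word 1: "embrace"
Word 2: "lake"
Comparing from end:
  Pos -1: 'e' == 'e'
  Pos -2: 'c' != 'k' (stop)
LCS = "e" (length 1)


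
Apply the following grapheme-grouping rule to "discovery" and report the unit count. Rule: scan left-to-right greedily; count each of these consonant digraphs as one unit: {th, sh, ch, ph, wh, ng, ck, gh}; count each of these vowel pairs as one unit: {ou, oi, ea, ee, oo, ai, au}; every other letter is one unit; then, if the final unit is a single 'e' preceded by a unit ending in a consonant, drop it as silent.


Word: "discovery" (9 letters)
Left-to-right scan:
  [1] 'd' (letter)
  [2] 'i' (letter)
  [3] 's' (letter)
  [4] 'c' (letter)
  [5] 'o' (letter)
  [6] 'v' (letter)
  [7] 'e' (letter)
  [8] 'r' (letter)
  [9] 'y' (letter)
Units from scan: 9
Sound units = 9 units


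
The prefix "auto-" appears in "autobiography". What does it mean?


Prefix: auto-
Example: autobiography (auto- + biography)
Meaning = self


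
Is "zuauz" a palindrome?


Word: "zuauz"
Reversed: "zuauz"
Forward == Backward? zuauz == zuauz
Palindrome = Yes


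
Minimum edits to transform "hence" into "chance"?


Word 1: "hence" (length 5)
Word 2: "chance" (length 6)
One optimal edit sequence (insert/delete/substitute each cost 1):
  1. insert 'c'  (+1)
  2. keep 'h'
  3. substitute 'e' -> 'a'  (+1)
  4. keep 'n'
  5. keep 'c'
  6. keep 'e'
Total edit operations: 2
Edit distance = 2


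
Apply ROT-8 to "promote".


Word: "promote"
Shift: 8
Each letter → (letter + shift) mod 26:
  'p' (15) + 8 = 23 → 'x'
  'r' (17) + 8 = 25 → 'z'
  'o' (14) + 8 = 22 → 'w'
  'm' (12) + 8 = 20 → 'u'
  'o' (14) + 8 = 22 → 'w'
  't' (19) + 8 = 1 → 'b'
  'e' (4) + 8 = 12 → 'm'
Result = "xzwuwbm"


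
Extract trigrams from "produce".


Word: "produce" (length 7)
Number of trigrams = 7 - 3 + 1 = 5
  Position 0: "pro"
  Position 1: "rod"
  Position 2: "odu"
  Position 3: "duc"
  Position 4: "uce"
Trigrams = "pro", "rod", "odu", "duc", "uce"


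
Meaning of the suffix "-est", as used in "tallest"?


Suffix: -est
As in: tallest -> tall + -est
Meaning = most


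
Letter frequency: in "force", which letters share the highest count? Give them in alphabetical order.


Word: "force"
Letter counts:
  'c': 1
  'e': 1
  'f': 1
  'o': 1
  'r': 1
Maximum count = 1
Most frequent = 'c', 'e', 'f', 'o', 'r' (1 time each)


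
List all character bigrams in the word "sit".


Word: "sit" (length 3)
Number of bigrams = 3 - 2 + 1 = 2
  Position 0: "si"
  Position 1: "it"
Bigrams = "si", "it"


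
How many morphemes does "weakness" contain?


Word: "weakness"
Morphemes: weak | -ness
Each morpheme carries meaning
= 2 morphemes


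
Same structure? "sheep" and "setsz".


Pattern of "sheep": [0, 1, 2, 2, 3]
Pattern of "setsz": [0, 1, 2, 0, 3]
Patterns do not match
Same pattern = No


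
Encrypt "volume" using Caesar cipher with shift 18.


Word: "volume"
Shift: 18
Each letter → (letter + shift) mod 26:
  'v' (21) + 18 = 13 → 'n'
  'o' (14) + 18 = 6 → 'g'
  'l' (11) + 18 = 3 → 'd'
  'u' (20) + 18 = 12 → 'm'
  'm' (12) + 18 = 4 → 'e'
  'e' (4) + 18 = 22 → 'w'
Result = "ngdmew"


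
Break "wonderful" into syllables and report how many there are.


Word: "wonderful"
Syllable breakdown: won / der / ful
Counting: 3 parts
= 3 syllables


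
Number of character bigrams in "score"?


Word: "score" (length 5)
Number of 2-grams = length - 2 + 1 = 5 - 2 + 1
= 4


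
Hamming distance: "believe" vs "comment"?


Comparing character by character (same length = 7):
  Pos 0: 'b' vs 'c' !=
  Pos 1: 'e' vs 'o' !=
  Pos 2: 'l' vs 'm' !=
  Pos 3: 'i' vs 'm' !=
  Pos 4: 'e' vs 'e' =
  Pos 5: 'v' vs 'n' !=
  Pos 6: 'e' vs 't' !=
Hamming distance = 6


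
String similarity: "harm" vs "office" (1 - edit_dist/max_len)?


Word 1: "harm" (length 4)
Word 2: "office" (length 6)
One optimal edit sequence:
  1. insert 'o'  (+1)
  2. insert 'f'  (+1)
  3. substitute 'h' -> 'f'  (+1)
  4. substitute 'a' -> 'i'  (+1)
  5. substitute 'r' -> 'c'  (+1)
  6. substitute 'm' -> 'e'  (+1)
Edit distance = 6
Max length = max(4, 6) = 6
Similarity = 1 - 6/6
= 0.0000


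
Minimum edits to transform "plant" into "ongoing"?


Word 1: "plant" (length 5)
Word 2: "ongoing" (length 7)
One optimal edit sequence (insert/delete/substitute each cost 1):
  1. insert 'o'  (+1)
  2. insert 'n'  (+1)
  3. substitute 'p' -> 'g'  (+1)
  4. substitute 'l' -> 'o'  (+1)
  5. substitute 'a' -> 'i'  (+1)
  6. keep 'n'
  7. substitute 't' -> 'g'  (+1)
Total edit operations: 6
Edit distance = 6


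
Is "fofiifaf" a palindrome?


Word: "fofiifaf"
Reversed: "fafiifof"
Forward == Backward? fofiifaf != fafiifof
Palindrome = No


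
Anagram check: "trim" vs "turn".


Word 1: "trim" → sorted: imrt
Word 2: "turn" → sorted: nrtu
Same letters? imrt != nrtu
Anagram = No


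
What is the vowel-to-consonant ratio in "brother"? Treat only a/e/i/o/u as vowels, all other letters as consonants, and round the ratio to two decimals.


Word: "brother"
Vowels (a,e,i,o,u): 2
Consonants: 5
Ratio = 2/5
= 0.40


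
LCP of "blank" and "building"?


Word 1: "blank"
Word 2: "building"
Comparing from start:
  Pos 0: 'b' == 'b'
  Pos 1: 'l' != 'u' (stop)
LCP = "b" (length 1)


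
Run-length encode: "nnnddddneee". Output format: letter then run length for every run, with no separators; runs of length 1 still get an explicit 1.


String: "nnnddddneee"
Scanning for consecutive runs:
  'n' x 3
  'd' x 4
  'n' x 1
  'e' x 3
RLE = "n3d4n1e3"


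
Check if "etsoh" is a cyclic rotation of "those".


Word: "those", Candidate: "etsoh"
Method: check if candidate is substring of word+word
"thosethose" contains "etsoh"? No
Is rotation = No


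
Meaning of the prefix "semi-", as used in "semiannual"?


Prefix: semi-
As in: semiannual -> semi- + annual
Meaning = half


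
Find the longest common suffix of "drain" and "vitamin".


Word 1: "drain"
Word 2: "vitamin"
Comparing from end:
  Pos -1: 'n' == 'n'
  Pos -2: 'i' == 'i'
  Pos -3: 'a' != 'm' (stop)
LCS = "in" (length 2)


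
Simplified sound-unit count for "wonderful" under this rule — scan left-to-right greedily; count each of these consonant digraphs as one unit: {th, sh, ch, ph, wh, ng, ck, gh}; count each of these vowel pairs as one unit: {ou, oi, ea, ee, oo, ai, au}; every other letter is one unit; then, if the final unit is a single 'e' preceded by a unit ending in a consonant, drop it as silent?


Word: "wonderful" (9 letters)
Left-to-right scan:
  1. 'w' (letter)
  2. 'o' (letter)
  3. 'n' (letter)
  4. 'd' (letter)
  5. 'e' (letter)
  6. 'r' (letter)
  7. 'f' (letter)
  8. 'u' (letter)
  9. 'l' (letter)
Units from scan: 9
Sound units = 9 units


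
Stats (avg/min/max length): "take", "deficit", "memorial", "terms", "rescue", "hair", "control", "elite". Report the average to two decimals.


Lengths: "take"=4, "deficit"=7, "memorial"=8, "terms"=5, "rescue"=6, "hair"=4, "control"=7, "elite"=5
Sum = 46, Count = 8
Average = 46/8 = 5.75
= avg=5.75, min=4, max=8


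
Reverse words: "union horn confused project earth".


Original: "union horn confused project earth"
Words (1..n): union | horn | confused | project | earth
Reversed (n..1): earth | project | confused | horn | union
Result = "earth project confused horn union"


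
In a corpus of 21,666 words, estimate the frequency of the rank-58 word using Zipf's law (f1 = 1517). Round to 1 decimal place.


Zipf's law: f(r) = f(1) / r
f(1) = 1517
f(58) = 1517 / 58
= 26.2 occurrences


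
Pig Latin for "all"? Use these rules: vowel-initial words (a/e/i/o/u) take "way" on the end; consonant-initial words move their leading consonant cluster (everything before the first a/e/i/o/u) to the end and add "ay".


Word: "all"
Starts with vowel → add 'way'
Pig Latin = "allway"


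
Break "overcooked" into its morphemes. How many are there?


Word: "overcooked"
Morphemes: over- + cook + -ed
Each morpheme carries meaning
= 3 morphemes


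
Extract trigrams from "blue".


Word: "blue" (length 4)
Number of trigrams = 4 - 3 + 1 = 2
  Position 0: "blu"
  Position 1: "lue"
Trigrams = "blu", "lue"


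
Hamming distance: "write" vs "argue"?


Comparing character by character (same length = 5):
  Pos 0: 'w' vs 'a' !=
  Pos 1: 'r' vs 'r' =
  Pos 2: 'i' vs 'g' !=
  Pos 3: 't' vs 'u' !=
  Pos 4: 'e' vs 'e' =
Hamming distance = 3


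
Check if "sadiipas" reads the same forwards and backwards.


Word: "sadiipas"
Reversed: "sapiidas"
Forward == Backward? sadiipas != sapiidas
Palindrome = No


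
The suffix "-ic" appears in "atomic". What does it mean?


Suffix: -ic
As in: atomic -> atom + -ic
Meaning = relating to


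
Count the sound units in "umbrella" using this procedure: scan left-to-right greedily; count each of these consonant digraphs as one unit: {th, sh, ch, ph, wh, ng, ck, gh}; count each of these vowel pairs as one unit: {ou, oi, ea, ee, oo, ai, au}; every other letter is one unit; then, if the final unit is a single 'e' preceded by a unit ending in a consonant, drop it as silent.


Word: "umbrella" (8 letters)
Left-to-right scan:
  (1) 'u' (letter)
  (2) 'm' (letter)
  (3) 'b' (letter)
  (4) 'r' (letter)
  (5) 'e' (letter)
  (6) 'l' (letter)
  (7) 'l' (letter)
  (8) 'a' (letter)
Units from scan: 8
Sound units = 8 units


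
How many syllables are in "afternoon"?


Word: "afternoon"
Syllable breakdown: af | ter | noon
Counting: 3 parts
= 3 syllables


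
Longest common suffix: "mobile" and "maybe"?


Word 1: "mobile"
Word 2: "maybe"
Comparing from end:
  Pos -1: 'e' == 'e'
  Pos -2: 'l' != 'b' (stop)
LCS = "e" (length 1)


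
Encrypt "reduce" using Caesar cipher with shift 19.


Word: "reduce"
Shift: 19
Each letter → (letter + shift) mod 26:
  'r' (17) + 19 = 10 → 'k'
  'e' (4) + 19 = 23 → 'x'
  'd' (3) + 19 = 22 → 'w'
  'u' (20) + 19 = 13 → 'n'
  'c' (2) + 19 = 21 → 'v'
  'e' (4) + 19 = 23 → 'x'
Result = "kxwnvx"


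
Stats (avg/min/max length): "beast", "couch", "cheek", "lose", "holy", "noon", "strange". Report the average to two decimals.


Lengths: "beast"=5, "couch"=5, "cheek"=5, "lose"=4, "holy"=4, "noon"=4, "strange"=7
Sum = 34, Count = 7
Average = 34/7 = 4.86
= avg=4.86, min=4, max=7


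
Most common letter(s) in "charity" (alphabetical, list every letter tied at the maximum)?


Word: "charity"
Letter counts:
  'a': 1
  'c': 1
  'h': 1
  'i': 1
  'r': 1
  't': 1
  'y': 1
Maximum count = 1
Most frequent = 'a', 'c', 'h', 'i', 'r', 't', 'y' (1 time each)


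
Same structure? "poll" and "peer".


Pattern of "poll": [0, 1, 2, 2]
Pattern of "peer": [0, 1, 1, 2]
Patterns do not match
Same pattern = No


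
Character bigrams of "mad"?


Word: "mad" (length 3)
Number of bigrams = 3 - 2 + 1 = 2
  Position 0: "ma"
  Position 1: "ad"
Bigrams = "ma", "ad"


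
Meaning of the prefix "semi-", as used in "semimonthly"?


Prefix: semi-
Example: semimonthly (semi- + monthly)
Meaning = half


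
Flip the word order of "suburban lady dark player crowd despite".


Original: "suburban lady dark player crowd despite"
Words (1..n): suburban | lady | dark | player | crowd | despite
Reversed (n..1): despite | crowd | player | dark | lady | suburban
Result = "despite crowd player dark lady suburban"


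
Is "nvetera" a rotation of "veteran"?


Word: "veteran", Candidate: "nvetera"
Method: check if candidate is substring of word+word
"veteranveteran" contains "nvetera"? Yes
Is rotation = Yes


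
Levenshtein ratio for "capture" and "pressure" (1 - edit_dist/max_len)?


Word 1: "capture" (length 7)
Word 2: "pressure" (length 8)
One optimal edit sequence:
  1. insert 'p'  (+1)
  2. substitute 'c' -> 'r'  (+1)
  3. substitute 'a' -> 'e'  (+1)
  4. substitute 'p' -> 's'  (+1)
  5. substitute 't' -> 's'  (+1)
  6. keep 'u'
  7. keep 'r'
  8. keep 'e'
Edit distance = 5
Max length = max(7, 8) = 8
Similarity = 1 - 5/8
= 0.3750


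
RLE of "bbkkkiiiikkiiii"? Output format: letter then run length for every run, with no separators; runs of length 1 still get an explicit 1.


String: "bbkkkiiiikkiiii"
Scanning for consecutive runs:
  'b' x 2
  'k' x 3
  'i' x 4
  'k' x 2
  'i' x 4
RLE = "b2k3i4k2i4"


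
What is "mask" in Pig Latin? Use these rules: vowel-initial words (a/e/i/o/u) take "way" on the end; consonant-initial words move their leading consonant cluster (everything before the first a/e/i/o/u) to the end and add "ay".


Word: "mask"
Starts with consonant(s) → move to end, add 'ay'
Consonant cluster: "m"
Pig Latin = "askmay"


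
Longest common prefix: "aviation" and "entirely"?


Word 1: "aviation"
Word 2: "entirely"
Comparing from start:
  Pos 0: 'a' != 'e' (stop)
LCP = "" (length 0)


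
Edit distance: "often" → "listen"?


Word 1: "often" (length 5)
Word 2: "listen" (length 6)
One optimal edit sequence (insert/delete/substitute each cost 1):
  1. insert 'l'  (+1)
  2. substitute 'o' -> 'i'  (+1)
  3. substitute 'f' -> 's'  (+1)
  4. keep 't'
  5. keep 'e'
  6. keep 'n'
Total edit operations: 3
Edit distance = 3


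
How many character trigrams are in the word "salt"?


Word: "salt" (length 4)
Number of 3-grams = length - 3 + 1 = 4 - 3 + 1
= 2


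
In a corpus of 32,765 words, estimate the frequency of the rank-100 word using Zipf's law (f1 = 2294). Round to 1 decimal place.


Zipf's law: f(r) = f(1) / r
f(1) = 2294
f(100) = 2294 / 100
= 22.9 occurrences


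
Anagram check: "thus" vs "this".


Word 1: "thus" → sorted: hstu
Word 2: "this" → sorted: hist
Same letters? hstu != hist
Anagram = No


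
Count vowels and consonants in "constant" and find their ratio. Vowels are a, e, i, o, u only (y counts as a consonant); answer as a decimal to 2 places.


Word: "constant"
Vowels (a,e,i,o,u): 2
Consonants: 6
Ratio = 2/6
= 0.33


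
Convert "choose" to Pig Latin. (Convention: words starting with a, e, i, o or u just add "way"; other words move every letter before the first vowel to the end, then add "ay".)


Word: "choose"
Starts with consonant(s) → move to end, add 'ay'
Consonant cluster: "ch"
Pig Latin = "oosechay"


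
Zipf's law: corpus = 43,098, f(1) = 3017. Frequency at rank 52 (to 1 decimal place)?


Zipf's law: f(r) = f(1) / r
f(1) = 3017
f(52) = 3017 / 52
= 58.0 occurrences


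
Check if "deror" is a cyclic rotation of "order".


Word: "order", Candidate: "deror"
Method: check if candidate is substring of word+word
"orderorder" contains "deror"? Yes
Is rotation = Yes


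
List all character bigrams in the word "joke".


Word: "joke" (length 4)
Number of bigrams = 4 - 2 + 1 = 3
  Position 0: "jo"
  Position 1: "ok"
  Position 2: "ke"
Bigrams = "jo", "ok", "ke"


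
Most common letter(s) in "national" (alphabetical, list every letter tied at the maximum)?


Word: "national"
Letter counts:
  'a': 2
  'i': 1
  'l': 1
  'n': 2
  'o': 1
  't': 1
Maximum count = 2
Most frequent = 'a', 'n' (2 times each)


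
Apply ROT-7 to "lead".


Word: "lead"
Shift: 7
Each letter → (letter + shift) mod 26:
  'l' (11) + 7 = 18 → 's'
  'e' (4) + 7 = 11 → 'l'
  'a' (0) + 7 = 7 → 'h'
  'd' (3) + 7 = 10 → 'k'
Result = "slhk"


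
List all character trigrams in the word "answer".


Word: "answer" (length 6)
Number of trigrams = 6 - 3 + 1 = 4
  Position 0: "ans"
  Position 1: "nsw"
  Position 2: "swe"
  Position 3: "wer"
Trigrams = "ans", "nsw", "swe", "wer"


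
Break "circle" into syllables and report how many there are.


Word: "circle"
Syllable breakdown: cir-cle
Counting: 2 parts
= 2 syllables


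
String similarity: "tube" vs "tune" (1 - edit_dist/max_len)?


Word 1: "tube" (length 4)
Word 2: "tune" (length 4)
One optimal edit sequence:
  1. keep 't'
  2. keep 'u'
  3. substitute 'b' -> 'n'  (+1)
  4. keep 'e'
Edit distance = 1
Max length = max(4, 4) = 4
Similarity = 1 - 1/4
= 0.7500


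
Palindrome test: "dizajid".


Word: "dizajid"
Reversed: "dijazid"
Forward == Backward? dizajid != dijazid
Palindrome = No


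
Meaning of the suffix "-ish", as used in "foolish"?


Suffix: -ish
Example: foolish (fool + -ish)
Meaning = somewhat / having the qualities of


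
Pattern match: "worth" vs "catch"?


Pattern of "worth": [0, 1, 2, 3, 4]
Pattern of "catch": [0, 1, 2, 0, 3]
Patterns do not match
Same pattern = No


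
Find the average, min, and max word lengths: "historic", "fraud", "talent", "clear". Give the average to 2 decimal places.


Lengths: "historic"=8, "fraud"=5, "talent"=6, "clear"=5
Sum = 24, Count = 4
Average = 24/4 = 6.00
= avg=6.00, min=5, max=8


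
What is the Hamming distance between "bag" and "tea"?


Comparing character by character (same length = 3):
  Pos 0: 'b' vs 't' !=
  Pos 1: 'a' vs 'e' !=
  Pos 2: 'g' vs 'a' !=
Hamming distance = 3


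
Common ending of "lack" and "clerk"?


Word 1: "lack"
Word 2: "clerk"
Comparing from end:
  Pos -1: 'k' == 'k'
  Pos -2: 'c' != 'r' (stop)
LCS = "k" (length 1)


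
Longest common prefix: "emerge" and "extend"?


Word 1: "emerge"
Word 2: "extend"
Comparing from start:
  Pos 0: 'e' == 'e'
  Pos 1: 'm' != 'x' (stop)
LCP = "e" (length 1)


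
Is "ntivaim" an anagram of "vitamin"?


Word 1: "vitamin" → sorted: aiimntv
Word 2: "ntivaim" → sorted: aiimntv
Same letters? aiimntv == aiimntv
Anagram = Yes


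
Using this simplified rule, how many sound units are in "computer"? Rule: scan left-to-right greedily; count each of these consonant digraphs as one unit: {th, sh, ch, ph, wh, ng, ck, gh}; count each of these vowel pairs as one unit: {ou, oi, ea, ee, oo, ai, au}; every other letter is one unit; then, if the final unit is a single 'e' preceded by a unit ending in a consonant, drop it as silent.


Word: "computer" (8 letters)
Left-to-right scan:
  (1) 'c' (letter)
  (2) 'o' (letter)
  (3) 'm' (letter)
  (4) 'p' (letter)
  (5) 'u' (letter)
  (6) 't' (letter)
  (7) 'e' (letter)
  (8) 'r' (letter)
Units from scan: 8
Sound units = 8 units


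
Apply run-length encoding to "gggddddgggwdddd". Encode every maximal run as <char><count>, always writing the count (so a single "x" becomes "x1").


String: "gggddddgggwdddd"
Scanning for consecutive runs:
  'g' x 3
  'd' x 4
  'g' x 3
  'w' x 1
  'd' x 4
RLE = "g3d4g3w1d4"


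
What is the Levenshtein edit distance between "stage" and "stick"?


Word 1: "stage" (length 5)
Word 2: "stick" (length 5)
One optimal edit sequence (insert/delete/substitute each cost 1):
  1. keep 's'
  2. keep 't'
  3. substitute 'a' -> 'i'  (+1)
  4. substitute 'g' -> 'c'  (+1)
  5. substitute 'e' -> 'k'  (+1)
Total edit operations: 3
Edit distance = 3


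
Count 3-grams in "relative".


Word: "relative" (length 8)
Number of 3-grams = length - 3 + 1 = 8 - 3 + 1
= 6


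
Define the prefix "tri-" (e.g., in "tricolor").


Prefix: tri-
Example: tricolor (tri- + color)
Meaning = three


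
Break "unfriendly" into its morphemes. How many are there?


Word: "unfriendly"
Morphemes: un- / friend / -ly
Each morpheme carries meaning
= 3 morphemes


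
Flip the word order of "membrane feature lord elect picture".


Original: "membrane feature lord elect picture"
Words (1..n): membrane | feature | lord | elect | picture
Reversed (n..1): picture | elect | lord | feature | membrane
Result = "picture elect lord feature membrane"


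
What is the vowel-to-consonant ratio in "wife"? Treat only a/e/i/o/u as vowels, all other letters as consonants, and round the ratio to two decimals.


Word: "wife"
Vowels (a,e,i,o,u): 2
Consonants: 2
Ratio = 2/2
= 1.00


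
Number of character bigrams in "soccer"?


Word: "soccer" (length 6)
Number of 2-grams = length - 2 + 1 = 6 - 2 + 1
= 5


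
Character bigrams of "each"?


Word: "each" (length 4)
Number of bigrams = 4 - 2 + 1 = 3
  Position 0: "ea"
  Position 1: "ac"
  Position 2: "ch"
Bigrams = "ea", "ac", "ch"


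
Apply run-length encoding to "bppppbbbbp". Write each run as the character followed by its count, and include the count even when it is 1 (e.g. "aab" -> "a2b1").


String: "bppppbbbbp"
Scanning for consecutive runs:
  'b' x 1
  'p' x 4
  'b' x 4
  'p' x 1
RLE = "b1p4b4p1"


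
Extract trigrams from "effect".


Word: "effect" (length 6)
Number of trigrams = 6 - 3 + 1 = 4
  Position 0: "eff"
  Position 1: "ffe"
  Position 2: "fec"
  Position 3: "ect"
Trigrams = "eff", "ffe", "fec", "ect"


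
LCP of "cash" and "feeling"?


Word 1: "cash"
Word 2: "feeling"
Comparing from start:
  Pos 0: 'c' != 'f' (stop)
LCP = "" (length 0)


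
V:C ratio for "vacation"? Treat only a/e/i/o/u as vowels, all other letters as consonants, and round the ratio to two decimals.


Word: "vacation"
Vowels (a,e,i,o,u): 4
Consonants: 4
Ratio = 4/4
= 1.00


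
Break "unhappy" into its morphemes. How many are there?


Word: "unhappy"
Morphemes: un- / happy
Each morpheme carries meaning
= 2 morphemes


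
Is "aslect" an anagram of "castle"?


Word 1: "castle" → sorted: acelst
Word 2: "aslect" → sorted: acelst
Same letters? acelst == acelst
Anagram = Yes


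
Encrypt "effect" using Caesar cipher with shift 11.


Word: "effect"
Shift: 11
Each letter → (letter + shift) mod 26:
  'e' (4) + 11 = 15 → 'p'
  'f' (5) + 11 = 16 → 'q'
  'f' (5) + 11 = 16 → 'q'
  'e' (4) + 11 = 15 → 'p'
  'c' (2) + 11 = 13 → 'n'
  't' (19) + 11 = 4 → 'e'
Result = "pqqpne"


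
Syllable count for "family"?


Word: "family"
Syllable breakdown: fam | i | ly
Counting: 3 parts
= 3 syllables


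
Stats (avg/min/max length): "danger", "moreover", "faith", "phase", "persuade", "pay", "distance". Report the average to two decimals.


Lengths: "danger"=6, "moreover"=8, "faith"=5, "phase"=5, "persuade"=8, "pay"=3, "distance"=8
Sum = 43, Count = 7
Average = 43/7 = 6.14
= avg=6.14, min=3, max=8


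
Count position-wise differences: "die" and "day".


Comparing character by character (same length = 3):
  Pos 0: 'd' vs 'd' =
  Pos 1: 'i' vs 'a' !=
  Pos 2: 'e' vs 'y' !=
Hamming distance = 2


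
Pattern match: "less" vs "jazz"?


Pattern of "less": [0, 1, 2, 2]
Pattern of "jazz": [0, 1, 2, 2]
Patterns match
Same pattern = Yes


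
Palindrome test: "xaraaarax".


Word: "xaraaarax"
Reversed: "xaraaarax"
Forward == Backward? xaraaarax == xaraaarax
Palindrome = Yes


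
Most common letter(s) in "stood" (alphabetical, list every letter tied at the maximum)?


Word: "stood"
Letter counts:
  'd': 1
  'o': 2
  's': 1
  't': 1
Maximum count = 2
Most frequent = 'o' (2 times each)


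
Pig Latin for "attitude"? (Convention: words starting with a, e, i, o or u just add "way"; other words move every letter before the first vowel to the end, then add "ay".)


Word: "attitude"
Starts with vowel → add 'way'
Pig Latin = "attitudeway"


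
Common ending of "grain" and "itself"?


Word 1: "grain"
Word 2: "itself"
Comparing from end:
  Pos -1: 'n' != 'f' (stop)
LCS = "" (length 0)


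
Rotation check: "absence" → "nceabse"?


Word: "absence", Candidate: "nceabse"
Method: check if candidate is substring of word+word
"absenceabsence" contains "nceabse"? Yes
Is rotation = Yes


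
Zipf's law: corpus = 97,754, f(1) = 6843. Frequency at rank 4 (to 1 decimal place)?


Zipf's law: f(r) = f(1) / r
f(1) = 6843
f(4) = 6843 / 4
= 1710.8 occurrences


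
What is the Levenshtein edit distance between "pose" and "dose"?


Word 1: "pose" (length 4)
Word 2: "dose" (length 4)
One optimal edit sequence (insert/delete/substitute each cost 1):
  1. substitute 'p' -> 'd'  (+1)
  2. keep 'o'
  3. keep 's'
  4. keep 'e'
Total edit operations: 1
Edit distance = 1


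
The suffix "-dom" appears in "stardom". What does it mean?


Suffix: -dom
Example: stardom = star + -dom
Meaning = state / realm


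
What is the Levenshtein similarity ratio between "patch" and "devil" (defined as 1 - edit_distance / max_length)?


Word 1: "patch" (length 5)
Word 2: "devil" (length 5)
One optimal edit sequence:
  1. substitute 'p' -> 'd'  (+1)
  2. substitute 'a' -> 'e'  (+1)
  3. substitute 't' -> 'v'  (+1)
  4. substitute 'c' -> 'i'  (+1)
  5. substitute 'h' -> 'l'  (+1)
Edit distance = 5
Max length = max(5, 5) = 5
Similarity = 1 - 5/5
= 0.0000


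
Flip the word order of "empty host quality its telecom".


Original: "empty host quality its telecom"
Words (1..n): empty | host | quality | its | telecom
Reversed (n..1): telecom | its | quality | host | empty
Result = "telecom its quality host empty"


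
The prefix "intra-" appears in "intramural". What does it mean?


Prefix: intra-
As in: intramural -> intra- + mural
Meaning = within


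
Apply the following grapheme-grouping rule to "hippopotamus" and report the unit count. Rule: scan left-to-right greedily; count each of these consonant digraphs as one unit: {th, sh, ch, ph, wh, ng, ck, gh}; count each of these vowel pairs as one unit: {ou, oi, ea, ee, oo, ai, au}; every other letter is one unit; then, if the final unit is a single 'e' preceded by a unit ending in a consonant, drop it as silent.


Word: "hippopotamus" (12 letters)
Left-to-right scan:
  1. 'h' (letter)
  2. 'i' (letter)
  3. 'p' (letter)
  4. 'p' (letter)
  5. 'o' (letter)
  6. 'p' (letter)
  7. 'o' (letter)
  8. 't' (letter)
  9. 'a' (letter)
  10. 'm' (letter)
  11. 'u' (letter)
  12. 's' (letter)
Units from scan: 12
Sound units = 12 units


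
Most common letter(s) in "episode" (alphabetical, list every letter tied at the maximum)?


Word: "episode"
Letter counts:
  'd': 1
  'e': 2
  'i': 1
  'o': 1
  'p': 1
  's': 1
Maximum count = 2
Most frequent = 'e' (2 times each)


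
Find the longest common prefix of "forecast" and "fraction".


Word 1: "forecast"
Word 2: "fraction"
Comparing from start:
  Pos 0: 'f' == 'f'
  Pos 1: 'o' != 'r' (stop)
LCP = "f" (length 1)
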